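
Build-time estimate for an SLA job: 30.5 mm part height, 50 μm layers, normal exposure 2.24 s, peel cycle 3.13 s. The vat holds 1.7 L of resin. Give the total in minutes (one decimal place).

Number of layers: 30.5 / 0.05 → 610 (rounded up).
Cycle time = 2.24 + 3.13, so 5.37 s.
Build time: 610 × 5.37 s = 3275.7 s, i.e. 54.6 minutes.

54.6 minutes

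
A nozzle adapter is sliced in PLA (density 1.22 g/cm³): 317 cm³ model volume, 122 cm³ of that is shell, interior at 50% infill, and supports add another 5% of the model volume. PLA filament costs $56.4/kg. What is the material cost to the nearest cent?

$16.19

Infill region: 317 − 122 → 195 cm³.
Infill volume = 0.50 × 195, so 97.5 cm³.
Support = 0.05 × 317 = 15.85 cm³.
Total extruded = 122 + 97.5 + 15.85 = 235.35 cm³.
Mass = 235.35 × 1.22 = 287.127 g.
At $56.4/kg: 287.127/1000 × 56.4 = $16.19.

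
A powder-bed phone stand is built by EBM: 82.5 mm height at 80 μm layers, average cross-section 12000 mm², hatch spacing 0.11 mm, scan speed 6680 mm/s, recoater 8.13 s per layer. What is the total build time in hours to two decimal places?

Layers = ⌈82.5/0.08⌉ = 1032.
Per-layer scan distance = 12000 / 0.11 = 109090.9 mm.
Scan time per layer = 109090.9 / 6680, so 16.331 s.
Layer cycle = 16.331 + 8.13, so 24.461 s.
Build time = 1032 × 24.461 = 25243.752 s = 7.01 hours.

7.01 hours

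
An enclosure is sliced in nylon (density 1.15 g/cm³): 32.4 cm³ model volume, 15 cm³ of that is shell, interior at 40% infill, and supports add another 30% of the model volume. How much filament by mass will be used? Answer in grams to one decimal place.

Volume inside the shell = 32.4 − 15 = 17.4 cm³.
Infill deposited: 0.40 × 17.4 → 6.96 cm³.
Support: 0.30 × 32.4 → 9.72 cm³.
Deposited volume = 15 + 6.96 + 9.72, so 31.68 cm³.
Mass: 31.68 × 1.15 → 36.432 g.

36.4 g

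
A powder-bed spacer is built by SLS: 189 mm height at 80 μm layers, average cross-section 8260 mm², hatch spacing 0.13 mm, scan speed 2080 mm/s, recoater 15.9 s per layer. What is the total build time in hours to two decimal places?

Layer count = ceil(189 / 0.08) = 2363.
Scan path per layer = 8260 / 0.13 = 63538.5 mm.
Scan time per layer: 63538.5 / 2080 → 30.5474 s.
Time per layer = 30.5474 + 15.9, so 46.4474 s.
Build time = 2363 × 46.4474 = 109755.2062 s = 30.49 hours.

30.49 hours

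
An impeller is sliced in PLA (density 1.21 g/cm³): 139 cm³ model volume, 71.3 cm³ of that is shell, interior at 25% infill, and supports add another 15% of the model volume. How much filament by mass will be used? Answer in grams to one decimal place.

Interior volume = 139 − 71.3, so 67.7 cm³.
Infill deposited = 0.25 × 67.7, so 16.925 cm³.
Support = 0.15 × 139 = 20.85 cm³.
Total printed volume = 71.3 + 16.925 + 20.85 = 109.075 cm³.
Mass: 109.075 × 1.21 → 131.98075 g.

132.0 g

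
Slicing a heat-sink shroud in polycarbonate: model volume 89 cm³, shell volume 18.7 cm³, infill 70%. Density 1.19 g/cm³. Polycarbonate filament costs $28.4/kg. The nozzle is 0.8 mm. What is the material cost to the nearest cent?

$2.30

Interior volume: 89 − 18.7 → 70.3 cm³.
Deposited infill = 0.70 × 70.3 = 49.21 cm³.
Deposited volume = 18.7 + 49.21 = 67.91 cm³.
Mass = 67.91 × 1.19, so 80.8129 g.
Cost = 80.8129 g / 1000 × $28.4/kg = $2.30.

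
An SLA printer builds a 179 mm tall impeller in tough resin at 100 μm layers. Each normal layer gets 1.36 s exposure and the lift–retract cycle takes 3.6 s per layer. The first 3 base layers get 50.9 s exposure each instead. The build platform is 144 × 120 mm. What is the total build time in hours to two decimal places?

2.51 hours

Layer count = ceil(179 / 0.1) = 1790.
Base layers = 3 × (50.9 + 3.6) = 163.5 s.
Remaining layers: 1787 × (1.36 + 3.6) → 8863.52 s.
Total = 163.5 + 8863.52 = 9027.02 s = 2.51 hours.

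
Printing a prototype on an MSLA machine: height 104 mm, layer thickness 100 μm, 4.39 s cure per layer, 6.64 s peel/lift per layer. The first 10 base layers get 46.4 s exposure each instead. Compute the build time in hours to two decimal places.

3.30 hours

Layer count = ceil(104 / 0.1) = 1040.
Burn-in layers = 10 × (46.4 + 6.64) = 530.4 s.
Remaining layers: 1030 × (4.39 + 6.64) → 11360.9 s.
Sum: 530.4 + 11360.9 = 11891.3 s → 3.30 hours.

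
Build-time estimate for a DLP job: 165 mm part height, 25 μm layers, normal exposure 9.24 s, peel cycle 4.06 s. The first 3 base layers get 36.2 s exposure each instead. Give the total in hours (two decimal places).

Layer count = ceil(165 / 0.025) = 6600.
Base layers = 3 × (36.2 + 4.06), so 120.78 s.
Normal layers = 6597 × (9.24 + 4.06) = 87740.1 s.
Sum: 120.78 + 87740.1 = 87860.88 s → 24.41 hours.

24.41 hours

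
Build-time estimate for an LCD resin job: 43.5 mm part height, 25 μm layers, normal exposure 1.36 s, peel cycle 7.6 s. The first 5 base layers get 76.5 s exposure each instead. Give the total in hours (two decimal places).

Number of layers: 43.5 / 0.025 → 1740 (rounded up).
Burn-in layers: 5 × (76.5 + 7.6) → 420.5 s.
Normal layers = 1735 × (1.36 + 7.6) = 15545.6 s.
Sum: 420.5 + 15545.6 = 15966.1 s → 4.44 hours.

4.44 hours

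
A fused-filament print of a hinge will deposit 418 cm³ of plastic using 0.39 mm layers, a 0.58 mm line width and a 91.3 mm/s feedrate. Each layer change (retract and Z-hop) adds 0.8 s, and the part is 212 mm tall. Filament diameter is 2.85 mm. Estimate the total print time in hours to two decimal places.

5.74 hours

Line area = 0.39 × 0.58, so 0.2262 mm².
Toolpath length = 418 cm³ / 0.2262 mm² = 418000 / 0.2262 = 1847922.2 mm.
Extrusion time = 1847922.2 / 91.3, so 20240.1 s.
Layer count = ceil(212 / 0.39) = 544.
Z-hop total = 544 × 0.8, so 435.2 s.
Total = 20240.1 + 435.2 = 20675.3 s = 5.74 hours.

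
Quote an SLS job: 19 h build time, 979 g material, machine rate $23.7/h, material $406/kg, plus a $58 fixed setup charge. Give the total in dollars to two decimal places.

Machine-time cost = 23.7 × 19 = $450.30.
Feedstock cost: 406 × 979/1000 → $397.474.
Adding setup: 450.30 + 397.474 + 58 → 905.774 ≈ $905.77.

$905.77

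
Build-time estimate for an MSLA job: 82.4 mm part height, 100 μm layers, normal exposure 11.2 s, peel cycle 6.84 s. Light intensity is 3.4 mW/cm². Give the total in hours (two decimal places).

4.13 hours

Layers = ⌈82.4/0.1⌉ = 824.
Each layer takes = 11.2 + 6.84 = 18.04 s.
Build time: 824 × 18.04 s = 14864.96 s, i.e. 4.13 hours.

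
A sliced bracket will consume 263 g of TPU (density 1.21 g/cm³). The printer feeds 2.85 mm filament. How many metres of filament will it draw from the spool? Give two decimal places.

Volume = 263 g / 1.21 g·cm⁻³ = 217.3554 cm³ = 217355.4 mm³.
Cross-section of 2.85 mm filament: π·(2.85/2)² = 6.3794 mm².
Length = 217355.4 / 6.3794 = 34071.45 mm = 34.07 m.

34.07 m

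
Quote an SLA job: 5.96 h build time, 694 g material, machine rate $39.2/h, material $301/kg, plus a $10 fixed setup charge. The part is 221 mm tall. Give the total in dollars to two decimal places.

Machine-time cost = 39.2 × 5.96 = $233.632.
Feedstock cost = 301 × 694/1000, so $208.894.
Adding setup: 233.632 + 208.894 + 10 → 452.526 ≈ $452.53.

$452.53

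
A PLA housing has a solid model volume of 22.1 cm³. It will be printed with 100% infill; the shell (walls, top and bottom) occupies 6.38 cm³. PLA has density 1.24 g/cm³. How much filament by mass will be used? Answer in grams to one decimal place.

27.4 g

Volume inside the shell = 22.1 − 6.38 = 15.72 cm³.
Infill volume = 1.00 × 15.72, so 15.72 cm³.
Total printed volume = 6.38 + 15.72, so 22.1 cm³.
Mass = 22.1 × 1.24 = 27.404 g.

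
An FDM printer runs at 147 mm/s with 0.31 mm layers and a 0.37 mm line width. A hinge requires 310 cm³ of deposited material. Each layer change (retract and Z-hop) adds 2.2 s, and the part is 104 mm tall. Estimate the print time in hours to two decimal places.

Extrusion cross-section: 0.31 × 0.37 → 0.1147 mm².
Toolpath length = 310 cm³ / 0.1147 mm² = 310000 / 0.1147 = 2702702.7 mm.
Time extruding: 2702702.7 / 147 → 18385.7 s.
Number of layers: 104 / 0.31 → 336 (rounded up).
Layer-change overhead = 336 × 2.2 = 739.2 s.
Total = 18385.7 + 739.2 = 19124.9 s = 5.31 hours.

5.31 hours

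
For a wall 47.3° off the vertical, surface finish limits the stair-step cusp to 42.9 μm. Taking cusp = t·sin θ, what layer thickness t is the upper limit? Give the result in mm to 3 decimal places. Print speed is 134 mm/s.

0.058 mm

Layer height = cusp / sin(47.3°) = 0.0429 / 0.7349 = 0.058 mm.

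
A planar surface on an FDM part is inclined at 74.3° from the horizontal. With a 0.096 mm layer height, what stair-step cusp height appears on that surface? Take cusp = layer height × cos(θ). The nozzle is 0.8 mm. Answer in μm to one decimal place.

26.0 μm

h_c = t·cos θ = 0.096 × 0.2706 = 0.025978 mm (26.0 μm).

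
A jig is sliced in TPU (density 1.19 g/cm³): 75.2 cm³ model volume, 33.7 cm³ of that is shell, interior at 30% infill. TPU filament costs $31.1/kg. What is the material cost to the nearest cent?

$1.71

Volume inside the shell: 75.2 − 33.7 → 41.5 cm³.
Infill deposited: 0.30 × 41.5 → 12.45 cm³.
Total extruded: 33.7 + 12.45 → 46.15 cm³.
Mass = 46.15 × 1.19 = 54.9185 g.
At $31.1/kg: 54.9185/1000 × 31.1 = $1.71.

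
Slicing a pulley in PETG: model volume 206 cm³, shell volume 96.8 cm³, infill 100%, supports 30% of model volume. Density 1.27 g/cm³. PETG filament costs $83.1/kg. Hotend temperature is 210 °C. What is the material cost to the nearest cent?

Volume inside the shell = 206 − 96.8, so 109.2 cm³.
Infill volume = 1.00 × 109.2, so 109.2 cm³.
Support = 0.30 × 206 = 61.8 cm³.
Total extruded: 96.8 + 109.2 + 61.8 → 267.8 cm³.
Mass = 267.8 × 1.27 = 340.106 g.
Cost = 340.106 g / 1000 × $83.1/kg = $28.26.

$28.26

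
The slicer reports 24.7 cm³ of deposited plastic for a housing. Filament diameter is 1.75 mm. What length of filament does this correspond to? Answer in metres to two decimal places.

10.27 m

Filament cross-section = π × (1.75/2)² = 2.4053 mm².
L = 24700 mm³ / 2.4053 mm² = 10268.99 mm, i.e. 10.27 m.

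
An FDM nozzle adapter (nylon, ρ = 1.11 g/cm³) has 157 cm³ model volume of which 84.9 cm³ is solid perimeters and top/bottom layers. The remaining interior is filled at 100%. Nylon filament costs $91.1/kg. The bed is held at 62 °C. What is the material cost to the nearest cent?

Interior volume: 157 − 84.9 → 72.1 cm³.
Infill volume = 1.00 × 72.1, so 72.1 cm³.
Total extruded = 84.9 + 72.1, so 157 cm³.
Mass = 157 × 1.11 = 174.27 g.
Cost = 174.27 g / 1000 × $91.1/kg = $15.88.

$15.88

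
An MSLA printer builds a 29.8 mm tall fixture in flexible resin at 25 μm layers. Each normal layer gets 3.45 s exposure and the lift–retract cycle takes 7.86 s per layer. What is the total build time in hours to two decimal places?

Layers = ⌈29.8/0.025⌉ = 1192.
Each layer takes: 3.45 + 7.86 → 11.31 s.
Build time: 1192 × 11.31 s = 13481.52 s, i.e. 3.74 hours.

3.74 hours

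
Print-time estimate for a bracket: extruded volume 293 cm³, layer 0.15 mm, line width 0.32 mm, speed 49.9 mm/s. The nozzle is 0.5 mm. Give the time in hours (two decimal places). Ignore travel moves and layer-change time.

Extrusion cross-section = 0.15 × 0.32 = 0.048 mm².
Toolpath length = 293 cm³ / 0.048 mm² = 293000 / 0.048 = 6104166.7 mm.
Time extruding: 6104166.7 / 49.9 → 122328 s.
In the requested units: 122328 s = 33.98 hours.

33.98 hours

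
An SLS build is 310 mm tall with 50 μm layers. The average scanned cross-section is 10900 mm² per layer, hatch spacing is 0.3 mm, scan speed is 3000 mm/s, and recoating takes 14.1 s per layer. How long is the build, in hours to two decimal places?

Layers = ⌈310/0.05⌉ = 6200.
Per-layer scan distance = 10900 / 0.3, so 36333.3 mm.
Laser time per layer: 36333.3 / 3000 → 12.1111 s.
Per-layer time = 12.1111 + 14.1 = 26.2111 s.
6200 layers × 26.2111 s/layer = 162508.82 s, i.e. 45.14 hours.

45.14 hours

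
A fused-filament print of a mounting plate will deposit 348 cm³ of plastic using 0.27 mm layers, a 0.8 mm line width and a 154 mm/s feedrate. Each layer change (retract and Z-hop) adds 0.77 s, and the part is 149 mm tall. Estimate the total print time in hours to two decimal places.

3.02 hours

Bead cross-section = 0.27 × 0.8, so 0.216 mm².
Toolpath length = 348 cm³ / 0.216 mm² = 348000 / 0.216 = 1611111.1 mm.
Print-move time = 1611111.1 / 154 = 10461.8 s.
Layer count = ceil(149 / 0.27) = 552.
Non-print overhead: 552 × 0.77 → 425.04 s.
Total = 10461.8 + 425.04 = 10886.84 s = 3.02 hours.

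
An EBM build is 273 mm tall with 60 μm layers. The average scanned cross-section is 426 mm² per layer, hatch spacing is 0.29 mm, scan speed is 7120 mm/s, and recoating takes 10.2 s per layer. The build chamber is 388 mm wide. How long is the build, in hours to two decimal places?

Number of layers: 273 / 0.06 → 4550 (rounded up).
Hatch length per layer: 426 / 0.29 → 1469 mm.
Scan time per layer = 1469 / 7120 = 0.2063 s.
Time per layer: 0.2063 + 10.2 → 10.4063 s.
Total: 4550 × 10.4063 s = 47348.665 s → 13.15 hours.

13.15 hours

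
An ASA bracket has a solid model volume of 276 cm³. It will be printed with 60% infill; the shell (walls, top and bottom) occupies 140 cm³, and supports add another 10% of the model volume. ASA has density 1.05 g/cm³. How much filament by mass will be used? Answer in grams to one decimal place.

261.7 g

Volume inside the shell = 276 − 140, so 136 cm³.
Infill volume = 0.60 × 136 = 81.6 cm³.
Support: 0.10 × 276 → 27.6 cm³.
Total extruded: 140 + 81.6 + 27.6 → 249.2 cm³.
Mass: 249.2 × 1.05 → 261.66 g.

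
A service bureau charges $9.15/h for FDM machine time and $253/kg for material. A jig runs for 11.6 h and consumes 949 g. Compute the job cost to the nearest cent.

Time charge: 9.15 × 11.6 → $106.14.
Material cost = 253 × 949/1000, so $240.097.
Job cost: 106.14 + 240.097 = 346.237 ≈ $346.24.

$346.24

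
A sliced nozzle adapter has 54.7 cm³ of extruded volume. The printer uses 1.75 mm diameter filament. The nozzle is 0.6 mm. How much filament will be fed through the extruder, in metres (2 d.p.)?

22.74 m

Filament cross-section = π × (1.75/2)² = 2.4053 mm².
Length = 54.7 cm³ / 2.4053 mm² = 54700 / 2.4053 = 22741.45 mm = 22.74 m.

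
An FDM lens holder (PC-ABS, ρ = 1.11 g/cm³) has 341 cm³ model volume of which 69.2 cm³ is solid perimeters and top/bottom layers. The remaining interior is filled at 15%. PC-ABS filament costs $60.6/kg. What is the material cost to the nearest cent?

Infill region = 341 − 69.2, so 271.8 cm³.
Infill deposited = 0.15 × 271.8 = 40.77 cm³.
Total printed volume: 69.2 + 40.77 → 109.97 cm³.
Mass = 109.97 × 1.11 = 122.0667 g.
At $60.6/kg: 122.0667/1000 × 60.6 = $7.40.

$7.40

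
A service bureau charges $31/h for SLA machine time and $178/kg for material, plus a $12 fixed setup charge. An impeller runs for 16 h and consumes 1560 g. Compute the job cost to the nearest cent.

Machine cost = 31 × 16 = $496.00.
Feedstock cost = 178 × 1560/1000 = $277.68.
Total = 496.00 + 277.68 + 12 = $785.68.

$785.68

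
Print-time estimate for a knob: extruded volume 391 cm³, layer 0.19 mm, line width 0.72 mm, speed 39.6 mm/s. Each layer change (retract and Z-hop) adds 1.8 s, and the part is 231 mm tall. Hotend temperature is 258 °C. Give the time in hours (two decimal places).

Bead cross-section: 0.19 × 0.72 → 0.1368 mm².
Toolpath length = 391 cm³ / 0.1368 mm² = 391000 / 0.1368 = 2858187.1 mm.
Extrusion time = 2858187.1 / 39.6 = 72176.4 s.
Layers = ⌈231/0.19⌉ = 1216.
Z-hop total = 1216 × 1.8, so 2188.8 s.
Altogether 72176.4 + 2188.8 = 74365.2 s, i.e. 20.66 hours.

20.66 hours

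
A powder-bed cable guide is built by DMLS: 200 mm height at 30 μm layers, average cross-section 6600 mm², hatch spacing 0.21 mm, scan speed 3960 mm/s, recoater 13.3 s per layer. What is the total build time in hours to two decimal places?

Number of layers: 200 / 0.03 → 6667 (rounded up).
Scan path per layer = 6600 / 0.21, so 31428.6 mm.
Per-layer scan time = 31428.6 / 3960 = 7.9365 s.
Time per layer: 7.9365 + 13.3 → 21.2365 s.
6667 layers × 21.2365 s/layer = 141583.7455 s, i.e. 39.33 hours.

39.33 hours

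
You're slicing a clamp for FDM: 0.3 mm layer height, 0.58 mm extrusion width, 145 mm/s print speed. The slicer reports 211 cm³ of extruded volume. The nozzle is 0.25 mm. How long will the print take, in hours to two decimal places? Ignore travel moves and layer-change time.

Extrusion cross-section = 0.3 × 0.58, so 0.174 mm².
Toolpath length = 211 cm³ / 0.174 mm² = 211000 / 0.174 = 1212643.7 mm.
Print-move time = 1212643.7 / 145, so 8363.1 s.
8363.1 s = 2.32 hours.

2.32 hours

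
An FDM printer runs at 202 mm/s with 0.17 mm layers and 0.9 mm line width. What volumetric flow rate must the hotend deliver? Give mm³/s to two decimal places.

Extrusion cross-section = 0.17 × 0.9 = 0.153 mm².
Q = v·A = 202 × 0.153 = 30.91 mm³/s.

30.91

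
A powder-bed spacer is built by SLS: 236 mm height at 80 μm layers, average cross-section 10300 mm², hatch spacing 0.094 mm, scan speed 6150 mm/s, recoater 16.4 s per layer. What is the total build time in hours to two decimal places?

28.04 hours

Layers = ⌈236/0.08⌉ = 2950.
Per-layer scan distance: 10300 / 0.094 → 109574.5 mm.
Laser time per layer: 109574.5 / 6150 → 17.817 s.
Time per layer = 17.817 + 16.4 = 34.217 s.
Build time = 2950 × 34.217 = 100940.15 s = 28.04 hours.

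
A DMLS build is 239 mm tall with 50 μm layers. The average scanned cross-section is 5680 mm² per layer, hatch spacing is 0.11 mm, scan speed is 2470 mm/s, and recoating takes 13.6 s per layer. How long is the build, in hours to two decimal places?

Number of layers: 239 / 0.05 → 4780 (rounded up).
Hatch length per layer = 5680 / 0.11, so 51636.4 mm.
Scan time per layer = 51636.4 / 2470 = 20.9054 s.
Per-layer time: 20.9054 + 13.6 → 34.5054 s.
4780 layers × 34.5054 s/layer = 164935.812 s, i.e. 45.82 hours.

45.82 hours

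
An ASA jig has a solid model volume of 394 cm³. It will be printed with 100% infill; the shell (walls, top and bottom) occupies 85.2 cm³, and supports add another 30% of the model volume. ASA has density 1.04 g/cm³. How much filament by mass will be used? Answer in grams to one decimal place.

532.7 g

Volume inside the shell = 394 − 85.2 = 308.8 cm³.
Infill deposited = 1.00 × 308.8 = 308.8 cm³.
Support: 0.30 × 394 → 118.2 cm³.
Deposited volume = 85.2 + 308.8 + 118.2 = 512.2 cm³.
Mass = 512.2 × 1.04, so 532.688 g.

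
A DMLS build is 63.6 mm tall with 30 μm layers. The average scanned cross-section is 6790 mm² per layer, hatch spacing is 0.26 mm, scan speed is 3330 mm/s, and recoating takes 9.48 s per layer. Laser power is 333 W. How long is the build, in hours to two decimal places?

10.20 hours

Number of layers: 63.6 / 0.03 → 2120 (rounded up).
Per-layer scan distance: 6790 / 0.26 → 26115.4 mm.
Scan time per layer: 26115.4 / 3330 → 7.8425 s.
Per-layer time: 7.8425 + 9.48 → 17.3225 s.
Total: 2120 × 17.3225 s = 36723.7 s → 10.20 hours.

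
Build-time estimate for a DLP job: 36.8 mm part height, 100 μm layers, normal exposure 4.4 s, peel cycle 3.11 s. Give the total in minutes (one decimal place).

Layer count = ceil(36.8 / 0.1) = 368.
Cycle time: 4.4 + 3.11 → 7.51 s.
Build time: 368 × 7.51 s = 2763.68 s, i.e. 46.1 minutes.

46.1 minutes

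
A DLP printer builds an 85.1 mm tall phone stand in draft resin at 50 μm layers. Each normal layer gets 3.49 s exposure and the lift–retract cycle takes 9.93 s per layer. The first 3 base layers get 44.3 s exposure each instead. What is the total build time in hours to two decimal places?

Layers = ⌈85.1/0.05⌉ = 1702.
Bottom layers: 3 × (44.3 + 9.93) → 162.69 s.
Remaining layers = 1699 × (3.49 + 9.93) = 22800.58 s.
Total = 162.69 + 22800.58 = 22963.27 s = 6.38 hours.

6.38 hours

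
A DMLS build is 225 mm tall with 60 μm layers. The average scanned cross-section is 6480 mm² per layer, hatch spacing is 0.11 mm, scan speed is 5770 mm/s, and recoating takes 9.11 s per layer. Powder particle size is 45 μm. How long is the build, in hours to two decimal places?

Layers = ⌈225/0.06⌉ = 3750.
Per-layer scan distance: 6480 / 0.11 → 58909.1 mm.
Scan time per layer = 58909.1 / 5770, so 10.2095 s.
Layer cycle: 10.2095 + 9.11 → 19.3195 s.
3750 layers × 19.3195 s/layer = 72448.125 s, i.e. 20.12 hours.

20.12 hours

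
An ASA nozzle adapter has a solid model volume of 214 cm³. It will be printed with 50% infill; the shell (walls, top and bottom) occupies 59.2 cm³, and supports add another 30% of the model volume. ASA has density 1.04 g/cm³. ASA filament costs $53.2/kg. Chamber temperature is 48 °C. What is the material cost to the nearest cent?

Interior volume: 214 − 59.2 → 154.8 cm³.
Infill volume = 0.50 × 154.8 = 77.4 cm³.
Support: 0.30 × 214 → 64.2 cm³.
Total printed volume = 59.2 + 77.4 + 64.2 = 200.8 cm³.
Mass = 200.8 × 1.04 = 208.832 g.
At $53.2/kg: 208.832/1000 × 53.2 = $11.11.

$11.11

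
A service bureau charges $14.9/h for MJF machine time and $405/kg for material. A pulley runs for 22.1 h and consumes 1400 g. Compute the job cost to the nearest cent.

Machine-time cost: 14.9 × 22.1 → $329.29.
Material charge: 405 × 1400/1000 → $567.00.
Job cost: 329.29 + 567.00 = $896.29.

$896.29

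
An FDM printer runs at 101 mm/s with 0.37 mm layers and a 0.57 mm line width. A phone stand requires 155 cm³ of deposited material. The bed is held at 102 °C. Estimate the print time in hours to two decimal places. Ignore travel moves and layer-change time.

Line area = 0.37 × 0.57 = 0.2109 mm².
Total extruded path = 155000/0.2109 = 734945.5 mm.
Extrusion time = 734945.5 / 101 = 7276.7 s.
In the requested units: 7276.7 s = 2.02 hours.

2.02 hours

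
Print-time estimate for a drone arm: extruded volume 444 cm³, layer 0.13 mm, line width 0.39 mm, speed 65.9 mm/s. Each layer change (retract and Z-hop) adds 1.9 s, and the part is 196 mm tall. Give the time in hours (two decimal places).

Line area = 0.13 × 0.39, so 0.0507 mm².
Toolpath length = 444 cm³ / 0.0507 mm² = 444000 / 0.0507 = 8757396.4 mm.
Time extruding = 8757396.4 / 65.9 = 132889.2 s.
Layers = ⌈196/0.13⌉ = 1508.
Non-print overhead: 1508 × 1.9 → 2865.2 s.
Altogether 132889.2 + 2865.2 = 135754.4 s, i.e. 37.71 hours.

37.71 hours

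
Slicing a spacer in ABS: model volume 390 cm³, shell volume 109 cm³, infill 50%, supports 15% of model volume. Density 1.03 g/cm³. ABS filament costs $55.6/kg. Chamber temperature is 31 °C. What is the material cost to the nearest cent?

$17.64

Interior volume: 390 − 109 → 281 cm³.
Infill volume = 0.50 × 281 = 140.5 cm³.
Support: 0.15 × 390 → 58.5 cm³.
Total printed volume: 109 + 140.5 + 58.5 → 308 cm³.
Mass: 308 × 1.03 → 317.24 g.
At $55.6/kg: 317.24/1000 × 55.6 = $17.64.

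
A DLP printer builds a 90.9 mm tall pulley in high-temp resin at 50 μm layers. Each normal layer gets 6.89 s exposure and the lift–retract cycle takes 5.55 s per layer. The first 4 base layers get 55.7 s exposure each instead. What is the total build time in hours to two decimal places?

6.34 hours

Layer count = ceil(90.9 / 0.05) = 1818.
Burn-in layers: 4 × (55.7 + 5.55) → 245 s.
Remaining layers = 1814 × (6.89 + 5.55) = 22566.16 s.
Sum: 245 + 22566.16 = 22811.16 s → 6.34 hours.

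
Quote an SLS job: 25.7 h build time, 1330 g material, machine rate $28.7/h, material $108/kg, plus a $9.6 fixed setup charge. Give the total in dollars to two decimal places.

$890.83

Time charge = 28.7 × 25.7, so $737.59.
Feedstock cost = 108 × 1330/1000 = $143.64.
Total = 737.59 + 143.64 + 9.6 = $890.83.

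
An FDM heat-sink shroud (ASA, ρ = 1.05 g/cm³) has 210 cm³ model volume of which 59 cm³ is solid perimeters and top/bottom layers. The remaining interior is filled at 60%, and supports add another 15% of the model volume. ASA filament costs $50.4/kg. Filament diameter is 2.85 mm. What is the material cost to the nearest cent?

Volume inside the shell = 210 − 59, so 151 cm³.
Infill volume: 0.60 × 151 → 90.6 cm³.
Support = 0.15 × 210, so 31.5 cm³.
Total printed volume: 59 + 90.6 + 31.5 → 181.1 cm³.
Mass = 181.1 × 1.05, so 190.155 g.
At $50.4/kg: 190.155/1000 × 50.4 = $9.58.

$9.58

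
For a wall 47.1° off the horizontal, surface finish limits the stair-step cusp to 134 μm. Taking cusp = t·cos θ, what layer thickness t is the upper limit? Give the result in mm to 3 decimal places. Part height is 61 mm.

Layer height = cusp / cos(47.1°) = 0.134 / 0.6807 = 0.197 mm.

0.197 mm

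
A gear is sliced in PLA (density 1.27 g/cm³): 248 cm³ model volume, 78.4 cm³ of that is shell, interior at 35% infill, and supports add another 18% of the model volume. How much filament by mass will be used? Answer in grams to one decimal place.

Infill region = 248 − 78.4, so 169.6 cm³.
Deposited infill = 0.35 × 169.6, so 59.36 cm³.
Support = 0.18 × 248 = 44.64 cm³.
Total printed volume = 78.4 + 59.36 + 44.64, so 182.4 cm³.
Mass: 182.4 × 1.27 → 231.648 g.

231.6 g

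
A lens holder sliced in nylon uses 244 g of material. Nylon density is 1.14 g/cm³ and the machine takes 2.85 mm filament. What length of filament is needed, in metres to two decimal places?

33.55 m

Extruded volume: 244/1.14 = 214.0351 cm³ (214035.1 mm³).
Cross-section of 2.85 mm filament: π·(2.85/2)² = 6.3794 mm².
L = V/A = 214035.1/6.3794 = 33550.98 mm → 33.55 m.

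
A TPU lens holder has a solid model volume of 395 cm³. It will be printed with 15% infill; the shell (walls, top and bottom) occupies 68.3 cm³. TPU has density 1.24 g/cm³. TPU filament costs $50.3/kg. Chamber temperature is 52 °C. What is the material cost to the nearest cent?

Infill region = 395 − 68.3 = 326.7 cm³.
Deposited infill = 0.15 × 326.7 = 49.005 cm³.
Deposited volume = 68.3 + 49.005, so 117.305 cm³.
Mass = 117.305 × 1.24 = 145.4582 g.
Cost = 145.4582 g / 1000 × $50.3/kg = $7.32.

$7.32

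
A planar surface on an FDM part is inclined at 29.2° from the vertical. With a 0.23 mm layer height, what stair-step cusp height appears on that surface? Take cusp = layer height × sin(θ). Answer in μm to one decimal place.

112.2 μm

sin(29.2°) = 0.4879, so cusp = 0.23 × 0.4879 = 0.112217 mm → 112.2 μm.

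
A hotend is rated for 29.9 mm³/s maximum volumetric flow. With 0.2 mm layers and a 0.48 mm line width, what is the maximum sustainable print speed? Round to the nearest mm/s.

311 mm/s

A = 0.2 × 0.48, so 0.096 mm².
Max speed = 29.9 / 0.096 = 311.46 ≈ 311 mm/s.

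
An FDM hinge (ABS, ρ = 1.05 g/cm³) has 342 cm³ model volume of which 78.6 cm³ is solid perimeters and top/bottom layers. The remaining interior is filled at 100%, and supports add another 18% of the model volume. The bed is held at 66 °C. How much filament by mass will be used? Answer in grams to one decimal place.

Infill region = 342 − 78.6, so 263.4 cm³.
Deposited infill = 1.00 × 263.4 = 263.4 cm³.
Support = 0.18 × 342 = 61.56 cm³.
Deposited volume = 78.6 + 263.4 + 61.56 = 403.56 cm³.
Mass: 403.56 × 1.05 → 423.738 g.

423.7 g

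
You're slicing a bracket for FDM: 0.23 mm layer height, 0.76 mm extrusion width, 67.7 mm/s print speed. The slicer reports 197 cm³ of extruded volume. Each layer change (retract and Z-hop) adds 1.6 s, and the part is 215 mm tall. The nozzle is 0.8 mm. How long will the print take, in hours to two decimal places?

5.04 hours

Extrusion cross-section = 0.23 × 0.76 = 0.1748 mm².
Toolpath length = 197 cm³ / 0.1748 mm² = 197000 / 0.1748 = 1127002.3 mm.
Time extruding: 1127002.3 / 67.7 → 16647 s.
Number of layers: 215 / 0.23 → 935 (rounded up).
Z-hop total: 935 × 1.6 → 1496 s.
Altogether 16647 + 1496 = 18143 s, i.e. 5.04 hours.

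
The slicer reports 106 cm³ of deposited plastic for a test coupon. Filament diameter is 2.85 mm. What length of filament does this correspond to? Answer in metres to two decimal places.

16.62 m

Filament cross-section = π × (2.85/2)² = 6.3794 mm².
L = 106000 mm³ / 6.3794 mm² = 16615.98 mm, i.e. 16.62 m.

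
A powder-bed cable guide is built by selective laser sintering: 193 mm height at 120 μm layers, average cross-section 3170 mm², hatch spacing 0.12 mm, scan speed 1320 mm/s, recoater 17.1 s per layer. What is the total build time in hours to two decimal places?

16.59 hours

Layer count = ceil(193 / 0.12) = 1609.
Hatch length per layer: 3170 / 0.12 → 26416.7 mm.
Per-layer scan time = 26416.7 / 1320 = 20.0127 s.
Layer cycle: 20.0127 + 17.1 → 37.1127 s.
Total: 1609 × 37.1127 s = 59714.3343 s → 16.59 hours.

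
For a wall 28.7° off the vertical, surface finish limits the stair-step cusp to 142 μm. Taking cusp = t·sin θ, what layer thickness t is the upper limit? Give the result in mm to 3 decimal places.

0.296 mm

Layer height = cusp / sin(28.7°) = 0.142 / 0.4802 = 0.296 mm.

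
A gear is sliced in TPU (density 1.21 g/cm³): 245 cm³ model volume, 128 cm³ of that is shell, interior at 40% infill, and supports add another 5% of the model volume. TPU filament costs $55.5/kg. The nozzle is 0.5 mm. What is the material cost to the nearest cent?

Interior volume = 245 − 128 = 117 cm³.
Infill deposited = 0.40 × 117, so 46.8 cm³.
Support = 0.05 × 245, so 12.25 cm³.
Total printed volume: 128 + 46.8 + 12.25 → 187.05 cm³.
Mass: 187.05 × 1.21 → 226.3305 g.
Cost = 226.3305 g / 1000 × $55.5/kg = $12.56.

$12.56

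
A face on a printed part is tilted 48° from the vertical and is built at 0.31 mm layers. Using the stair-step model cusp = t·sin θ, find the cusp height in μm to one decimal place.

sin(48°) = 0.7431, so cusp = 0.31 × 0.7431 = 0.230361 mm → 230.4 μm.

230.4 μm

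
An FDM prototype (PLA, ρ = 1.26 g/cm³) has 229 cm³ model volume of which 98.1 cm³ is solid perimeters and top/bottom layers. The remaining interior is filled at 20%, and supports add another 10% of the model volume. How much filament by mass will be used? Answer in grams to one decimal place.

Volume inside the shell = 229 − 98.1, so 130.9 cm³.
Infill volume = 0.20 × 130.9, so 26.18 cm³.
Support = 0.10 × 229 = 22.9 cm³.
Deposited volume = 98.1 + 26.18 + 22.9, so 147.18 cm³.
Mass = 147.18 × 1.26, so 185.4468 g.

185.4 g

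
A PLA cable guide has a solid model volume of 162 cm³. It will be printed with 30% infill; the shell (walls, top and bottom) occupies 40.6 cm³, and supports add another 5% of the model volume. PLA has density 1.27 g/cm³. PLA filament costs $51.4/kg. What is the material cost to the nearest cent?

Volume inside the shell = 162 − 40.6 = 121.4 cm³.
Infill deposited = 0.30 × 121.4 = 36.42 cm³.
Support: 0.05 × 162 → 8.1 cm³.
Total extruded: 40.6 + 36.42 + 8.1 → 85.12 cm³.
Mass = 85.12 × 1.27, so 108.1024 g.
At $51.4/kg: 108.1024/1000 × 51.4 = $5.56.

$5.56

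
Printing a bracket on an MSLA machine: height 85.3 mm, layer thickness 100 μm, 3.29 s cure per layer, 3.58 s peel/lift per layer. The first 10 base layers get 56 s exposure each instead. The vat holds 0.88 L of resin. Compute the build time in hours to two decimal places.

Layers = ⌈85.3/0.1⌉ = 853.
Base layers = 10 × (56 + 3.58), so 595.8 s.
Regular layers = 843 × (3.29 + 3.58) = 5791.41 s.
Sum: 595.8 + 5791.41 = 6387.21 s → 1.77 hours.

1.77 hours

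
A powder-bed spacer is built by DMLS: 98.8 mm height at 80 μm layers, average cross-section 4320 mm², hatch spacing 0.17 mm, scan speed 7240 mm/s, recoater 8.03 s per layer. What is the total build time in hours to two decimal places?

Layers = ⌈98.8/0.08⌉ = 1235.
Hatch length per layer = 4320 / 0.17 = 25411.8 mm.
Laser time per layer = 25411.8 / 7240 = 3.5099 s.
Per-layer time: 3.5099 + 8.03 → 11.5399 s.
1235 layers × 11.5399 s/layer = 14251.7765 s, i.e. 3.96 hours.

3.96 hours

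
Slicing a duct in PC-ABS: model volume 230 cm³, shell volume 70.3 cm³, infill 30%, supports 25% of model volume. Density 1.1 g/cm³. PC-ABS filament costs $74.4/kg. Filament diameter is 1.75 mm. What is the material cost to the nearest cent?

$14.38

Volume inside the shell: 230 − 70.3 → 159.7 cm³.
Infill deposited: 0.30 × 159.7 → 47.91 cm³.
Support: 0.25 × 230 → 57.5 cm³.
Total extruded = 70.3 + 47.91 + 57.5 = 175.71 cm³.
Mass = 175.71 × 1.1 = 193.281 g.
Cost = 193.281 g / 1000 × $74.4/kg = $14.38.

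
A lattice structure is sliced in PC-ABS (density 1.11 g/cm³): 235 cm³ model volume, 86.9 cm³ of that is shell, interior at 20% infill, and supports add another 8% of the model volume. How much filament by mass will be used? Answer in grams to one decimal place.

Volume inside the shell: 235 − 86.9 → 148.1 cm³.
Infill deposited = 0.20 × 148.1, so 29.62 cm³.
Support: 0.08 × 235 → 18.8 cm³.
Total printed volume = 86.9 + 29.62 + 18.8 = 135.32 cm³.
Mass = 135.32 × 1.11, so 150.2052 g.

150.2 g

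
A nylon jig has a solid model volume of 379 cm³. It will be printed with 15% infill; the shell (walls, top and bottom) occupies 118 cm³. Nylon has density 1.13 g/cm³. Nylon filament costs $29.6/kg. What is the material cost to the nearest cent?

Volume inside the shell = 379 − 118, so 261 cm³.
Infill volume = 0.15 × 261, so 39.15 cm³.
Total printed volume = 118 + 39.15 = 157.15 cm³.
Mass: 157.15 × 1.13 → 177.5795 g.
At $29.6/kg: 177.5795/1000 × 29.6 = $5.26.

$5.26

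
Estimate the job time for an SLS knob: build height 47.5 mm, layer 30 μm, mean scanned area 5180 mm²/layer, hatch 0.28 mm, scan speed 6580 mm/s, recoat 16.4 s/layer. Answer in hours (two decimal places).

8.45 hours

Layer count = ceil(47.5 / 0.03) = 1584.
Per-layer scan distance: 5180 / 0.28 → 18500 mm.
Laser time per layer = 18500 / 6580 = 2.8116 s.
Per-layer time = 2.8116 + 16.4 = 19.2116 s.
Total: 1584 × 19.2116 s = 30431.1744 s → 8.45 hours.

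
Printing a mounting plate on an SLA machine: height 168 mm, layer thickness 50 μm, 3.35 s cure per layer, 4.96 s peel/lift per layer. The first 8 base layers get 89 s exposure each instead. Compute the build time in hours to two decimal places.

Layer count = ceil(168 / 0.05) = 3360.
Base layers = 8 × (89 + 4.96), so 751.68 s.
Normal layers = 3352 × (3.35 + 4.96), so 27855.12 s.
Sum: 751.68 + 27855.12 = 28606.8 s → 7.95 hours.

7.95 hours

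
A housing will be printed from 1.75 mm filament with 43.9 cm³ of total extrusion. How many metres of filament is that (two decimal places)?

Filament cross-section = π × (1.75/2)² = 2.4053 mm².
Length = 43.9 cm³ / 2.4053 mm² = 43900 / 2.4053 = 18251.36 mm = 18.25 m.

18.25 m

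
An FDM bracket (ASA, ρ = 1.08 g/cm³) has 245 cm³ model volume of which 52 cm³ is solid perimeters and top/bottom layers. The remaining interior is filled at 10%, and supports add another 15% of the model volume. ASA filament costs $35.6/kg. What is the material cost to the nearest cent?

Volume inside the shell = 245 − 52, so 193 cm³.
Infill volume = 0.10 × 193, so 19.3 cm³.
Support = 0.15 × 245 = 36.75 cm³.
Deposited volume: 52 + 19.3 + 36.75 → 108.05 cm³.
Mass = 108.05 × 1.08 = 116.694 g.
Cost = 116.694 g / 1000 × $35.6/kg = $4.15.

$4.15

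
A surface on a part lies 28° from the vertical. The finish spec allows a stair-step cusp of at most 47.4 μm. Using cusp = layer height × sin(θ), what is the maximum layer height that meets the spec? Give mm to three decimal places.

Layer height = cusp / sin(28°) = 0.0474 / 0.4695 = 0.101 mm.

0.101 mm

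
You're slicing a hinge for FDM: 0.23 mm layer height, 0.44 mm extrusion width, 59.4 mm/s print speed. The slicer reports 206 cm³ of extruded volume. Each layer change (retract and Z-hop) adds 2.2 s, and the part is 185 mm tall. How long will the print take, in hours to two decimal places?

Extrusion cross-section = 0.23 × 0.44, so 0.1012 mm².
Total extruded path = 206000/0.1012 = 2035573.1 mm.
Time extruding = 2035573.1 / 59.4, so 34268.9 s.
Layer count = ceil(185 / 0.23) = 805.
Non-print overhead = 805 × 2.2, so 1771 s.
Total = 34268.9 + 1771 = 36039.9 s = 10.01 hours.

10.01 hours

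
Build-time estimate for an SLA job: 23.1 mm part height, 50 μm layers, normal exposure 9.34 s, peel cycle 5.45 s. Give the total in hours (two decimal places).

Number of layers: 23.1 / 0.05 → 462 (rounded up).
Cycle time: 9.34 + 5.45 → 14.79 s.
Build time: 462 × 14.79 s = 6832.98 s, i.e. 1.90 hours.

1.90 hours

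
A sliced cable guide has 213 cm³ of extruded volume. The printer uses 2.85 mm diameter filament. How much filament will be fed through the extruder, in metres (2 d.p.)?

Cross-section of 2.85 mm filament: π·(2.85/2)² = 6.3794 mm².
L = 213000 mm³ / 6.3794 mm² = 33388.72 mm, i.e. 33.39 m.

33.39 m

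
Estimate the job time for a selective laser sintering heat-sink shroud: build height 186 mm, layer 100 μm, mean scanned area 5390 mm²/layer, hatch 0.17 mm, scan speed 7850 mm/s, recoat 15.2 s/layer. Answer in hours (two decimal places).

9.94 hours

Number of layers: 186 / 0.1 → 1860 (rounded up).
Per-layer scan distance = 5390 / 0.17 = 31705.9 mm.
Per-layer scan time = 31705.9 / 7850 = 4.039 s.
Time per layer = 4.039 + 15.2, so 19.239 s.
Build time = 1860 × 19.239 = 35784.54 s = 9.94 hours.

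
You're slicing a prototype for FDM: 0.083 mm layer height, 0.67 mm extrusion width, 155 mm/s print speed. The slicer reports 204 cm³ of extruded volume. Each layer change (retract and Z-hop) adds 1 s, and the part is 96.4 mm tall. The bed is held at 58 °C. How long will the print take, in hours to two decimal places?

Extrusion cross-section = 0.083 × 0.67, so 0.05561 mm².
Path length: 204000 mm³ / 0.05561 mm² → 3668405 mm.
Time extruding: 3668405 / 155 → 23667.1 s.
Number of layers: 96.4 / 0.083 → 1162 (rounded up).
Non-print overhead = 1162 × 1, so 1162 s.
Total = 23667.1 + 1162 = 24829.1 s = 6.90 hours.

6.90 hours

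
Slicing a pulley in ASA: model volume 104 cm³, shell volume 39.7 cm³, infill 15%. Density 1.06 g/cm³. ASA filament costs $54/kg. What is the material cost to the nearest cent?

Volume inside the shell = 104 − 39.7 = 64.3 cm³.
Deposited infill = 0.15 × 64.3, so 9.645 cm³.
Total printed volume = 39.7 + 9.645, so 49.345 cm³.
Mass = 49.345 × 1.06 = 52.3057 g.
At $54/kg: 52.3057/1000 × 54 = $2.82.

$2.82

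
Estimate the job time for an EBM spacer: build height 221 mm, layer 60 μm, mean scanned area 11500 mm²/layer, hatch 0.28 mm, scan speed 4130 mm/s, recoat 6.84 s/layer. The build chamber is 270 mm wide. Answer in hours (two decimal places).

17.18 hours

Number of layers: 221 / 0.06 → 3684 (rounded up).
Scan path per layer = 11500 / 0.28 = 41071.4 mm.
Per-layer scan time: 41071.4 / 4130 → 9.9446 s.
Layer cycle: 9.9446 + 6.84 → 16.7846 s.
3684 layers × 16.7846 s/layer = 61834.4664 s, i.e. 17.18 hours.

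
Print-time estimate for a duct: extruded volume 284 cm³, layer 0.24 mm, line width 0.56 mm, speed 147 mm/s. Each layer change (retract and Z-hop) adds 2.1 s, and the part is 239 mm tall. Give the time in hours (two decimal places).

Extrusion cross-section: 0.24 × 0.56 → 0.1344 mm².
Toolpath length = 284 cm³ / 0.1344 mm² = 284000 / 0.1344 = 2113095.2 mm.
Extrusion time: 2113095.2 / 147 → 14374.8 s.
Layers = ⌈239/0.24⌉ = 996.
Layer-change overhead = 996 × 2.1 = 2091.6 s.
Altogether 14374.8 + 2091.6 = 16466.4 s, i.e. 4.57 hours.

4.57 hours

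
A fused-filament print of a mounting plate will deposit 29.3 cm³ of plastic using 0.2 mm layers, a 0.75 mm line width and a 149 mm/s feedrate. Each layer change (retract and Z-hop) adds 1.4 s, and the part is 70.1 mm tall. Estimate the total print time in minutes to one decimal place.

30.0 minutes

Bead cross-section = 0.2 × 0.75 = 0.15 mm².
Path length: 29300 mm³ / 0.15 mm² → 195333.3 mm.
Extrusion time = 195333.3 / 149, so 1311 s.
Number of layers: 70.1 / 0.2 → 351 (rounded up).
Z-hop total = 351 × 1.4, so 491.4 s.
Altogether 1311 + 491.4 = 1802.4 s, i.e. 30.0 minutes.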